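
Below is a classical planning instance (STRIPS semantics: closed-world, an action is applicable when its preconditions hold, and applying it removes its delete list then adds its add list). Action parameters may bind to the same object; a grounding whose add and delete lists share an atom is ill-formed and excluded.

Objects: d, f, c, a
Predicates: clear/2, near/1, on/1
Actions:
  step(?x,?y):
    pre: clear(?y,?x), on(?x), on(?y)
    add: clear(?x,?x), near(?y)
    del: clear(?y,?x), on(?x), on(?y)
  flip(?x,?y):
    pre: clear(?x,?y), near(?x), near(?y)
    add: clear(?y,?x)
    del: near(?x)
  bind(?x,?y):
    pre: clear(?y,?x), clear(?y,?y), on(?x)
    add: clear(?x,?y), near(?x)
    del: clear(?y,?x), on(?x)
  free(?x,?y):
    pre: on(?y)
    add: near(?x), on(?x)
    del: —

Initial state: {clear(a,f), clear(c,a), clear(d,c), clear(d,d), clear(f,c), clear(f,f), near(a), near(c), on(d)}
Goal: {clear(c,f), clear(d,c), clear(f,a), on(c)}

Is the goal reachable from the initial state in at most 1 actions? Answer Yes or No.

1. free(f,d)  →  {clear(a,f), clear(c,a), clear(d,c), clear(d,d), clear(f,c), clear(f,f), near(a), near(c), near(f), on(d), on(f)}
2. flip(a,f)  →  {clear(a,f), clear(c,a), clear(d,c), clear(d,d), clear(f,a), clear(f,c), clear(f,f), near(c), near(f), on(d), on(f)}
3. flip(f,c)  →  {clear(a,f), clear(c,a), clear(c,f), clear(d,c), clear(d,d), clear(f,a), clear(f,c), clear(f,f), near(c), on(d), on(f)}
4. free(c,d)  →  {clear(a,f), clear(c,a), clear(c,f), clear(d,c), clear(d,d), clear(f,a), clear(f,c), clear(f,f), near(c), on(c), on(d), on(f)}
optimal plan length = 4; 4 > 1

No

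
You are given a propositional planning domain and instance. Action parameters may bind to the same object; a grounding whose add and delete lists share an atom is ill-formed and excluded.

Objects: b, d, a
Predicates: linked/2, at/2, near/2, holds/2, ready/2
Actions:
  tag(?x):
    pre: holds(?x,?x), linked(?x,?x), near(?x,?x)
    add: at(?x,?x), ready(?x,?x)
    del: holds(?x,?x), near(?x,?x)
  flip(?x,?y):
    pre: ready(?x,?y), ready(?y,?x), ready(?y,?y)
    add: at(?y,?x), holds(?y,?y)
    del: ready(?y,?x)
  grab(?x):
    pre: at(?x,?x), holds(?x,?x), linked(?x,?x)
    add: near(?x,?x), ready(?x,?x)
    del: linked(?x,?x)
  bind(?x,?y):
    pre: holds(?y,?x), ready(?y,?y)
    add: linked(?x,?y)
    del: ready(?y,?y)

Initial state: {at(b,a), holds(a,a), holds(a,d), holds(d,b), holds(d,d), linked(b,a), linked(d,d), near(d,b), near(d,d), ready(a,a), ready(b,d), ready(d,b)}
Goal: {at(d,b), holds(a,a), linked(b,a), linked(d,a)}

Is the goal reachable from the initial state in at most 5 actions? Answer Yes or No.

1. tag(d)  →  {at(b,a), at(d,d), holds(a,a), holds(a,d), holds(d,b), linked(b,a), linked(d,d), near(d,b), ready(a,a), ready(b,d), ready(d,b), ready(d,d)}
2. flip(b,d)  →  {at(b,a), at(d,b), at(d,d), holds(a,a), holds(a,d), holds(d,b), holds(d,d), linked(b,a), linked(d,d), near(d,b), ready(a,a), ready(b,d), ready(d,d)}
3. bind(d,a)  →  {at(b,a), at(d,b), at(d,d), holds(a,a), holds(a,d), holds(d,b), holds(d,d), linked(b,a), linked(d,a), linked(d,d), near(d,b), ready(b,d), ready(d,d)}
optimal plan length = 3; 3 ≤ 5

Yes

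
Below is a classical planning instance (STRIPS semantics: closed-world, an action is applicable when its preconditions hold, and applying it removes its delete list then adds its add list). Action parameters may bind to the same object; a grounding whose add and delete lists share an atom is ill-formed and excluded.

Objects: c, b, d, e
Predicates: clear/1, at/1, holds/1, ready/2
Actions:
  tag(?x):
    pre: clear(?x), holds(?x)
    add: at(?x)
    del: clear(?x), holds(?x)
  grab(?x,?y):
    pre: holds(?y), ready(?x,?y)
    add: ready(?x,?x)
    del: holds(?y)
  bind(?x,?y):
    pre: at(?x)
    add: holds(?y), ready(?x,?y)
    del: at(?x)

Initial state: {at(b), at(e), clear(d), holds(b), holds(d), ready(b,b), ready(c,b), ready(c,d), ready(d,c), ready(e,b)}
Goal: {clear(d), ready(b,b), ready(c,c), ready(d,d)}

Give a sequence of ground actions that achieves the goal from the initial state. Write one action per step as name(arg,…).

1. grab(c,b)  →  {at(b), at(e), clear(d), holds(d), ready(b,b), ready(c,b), ready(c,c), ready(c,d), ready(d,c), ready(e,b)}
2. bind(b,c)  →  {at(e), clear(d), holds(c), holds(d), ready(b,b), ready(b,c), ready(c,b), ready(c,c), ready(c,d), ready(d,c), ready(e,b)}
3. grab(d,c)  →  {at(e), clear(d), holds(d), ready(b,b), ready(b,c), ready(c,b), ready(c,c), ready(c,d), ready(d,c), ready(d,d), ready(e,b)}

grab(c,b); bind(b,c); grab(d,c)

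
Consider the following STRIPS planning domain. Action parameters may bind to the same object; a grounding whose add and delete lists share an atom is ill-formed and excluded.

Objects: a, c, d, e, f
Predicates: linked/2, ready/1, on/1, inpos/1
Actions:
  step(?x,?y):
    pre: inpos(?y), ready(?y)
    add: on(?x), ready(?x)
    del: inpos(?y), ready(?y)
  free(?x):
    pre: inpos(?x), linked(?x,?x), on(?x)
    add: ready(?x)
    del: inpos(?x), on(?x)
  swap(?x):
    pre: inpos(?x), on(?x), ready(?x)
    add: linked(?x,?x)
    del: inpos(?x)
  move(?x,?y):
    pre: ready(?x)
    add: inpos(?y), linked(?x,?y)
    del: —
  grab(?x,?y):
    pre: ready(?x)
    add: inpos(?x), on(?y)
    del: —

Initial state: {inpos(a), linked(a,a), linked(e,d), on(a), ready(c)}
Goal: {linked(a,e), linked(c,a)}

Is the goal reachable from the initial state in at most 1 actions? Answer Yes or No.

No

1. free(a)  →  {linked(a,a), linked(e,d), ready(a), ready(c)}
2. move(a,e)  →  {inpos(e), linked(a,a), linked(a,e), linked(e,d), ready(a), ready(c)}
3. move(c,a)  →  {inpos(a), inpos(e), linked(a,a), linked(a,e), linked(c,a), linked(e,d), ready(a), ready(c)}
optimal plan length = 3; 3 > 1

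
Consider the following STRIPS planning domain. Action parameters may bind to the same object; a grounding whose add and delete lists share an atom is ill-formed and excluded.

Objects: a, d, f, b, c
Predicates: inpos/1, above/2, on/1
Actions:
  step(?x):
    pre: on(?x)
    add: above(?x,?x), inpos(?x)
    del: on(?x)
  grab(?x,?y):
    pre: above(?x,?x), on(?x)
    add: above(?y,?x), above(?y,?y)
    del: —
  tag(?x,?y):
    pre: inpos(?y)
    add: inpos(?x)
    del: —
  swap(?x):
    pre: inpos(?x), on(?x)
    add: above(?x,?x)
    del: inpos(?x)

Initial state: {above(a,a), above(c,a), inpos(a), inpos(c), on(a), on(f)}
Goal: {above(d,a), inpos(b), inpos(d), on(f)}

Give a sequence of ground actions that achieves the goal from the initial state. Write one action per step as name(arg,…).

1. grab(a,d)  →  {above(a,a), above(c,a), above(d,a), above(d,d), inpos(a), inpos(c), on(a), on(f)}
2. tag(d,a)  →  {above(a,a), above(c,a), above(d,a), above(d,d), inpos(a), inpos(c), inpos(d), on(a), on(f)}
3. tag(b,a)  →  {above(a,a), above(c,a), above(d,a), above(d,d), inpos(a), inpos(b), inpos(c), inpos(d), on(a), on(f)}

grab(a,d); tag(d,a); tag(b,a)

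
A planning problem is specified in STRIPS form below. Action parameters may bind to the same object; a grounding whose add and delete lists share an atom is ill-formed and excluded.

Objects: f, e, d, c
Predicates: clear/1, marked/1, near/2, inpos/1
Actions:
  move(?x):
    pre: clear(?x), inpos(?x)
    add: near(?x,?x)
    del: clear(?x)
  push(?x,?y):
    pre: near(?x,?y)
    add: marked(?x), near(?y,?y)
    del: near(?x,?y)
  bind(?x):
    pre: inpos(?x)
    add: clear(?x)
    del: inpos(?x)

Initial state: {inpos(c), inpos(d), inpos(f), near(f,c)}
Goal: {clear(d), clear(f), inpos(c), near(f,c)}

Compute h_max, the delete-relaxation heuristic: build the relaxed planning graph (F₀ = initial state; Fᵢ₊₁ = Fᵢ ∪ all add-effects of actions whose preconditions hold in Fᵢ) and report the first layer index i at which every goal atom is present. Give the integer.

1

F0 = init (4 atoms)
F1 = F0 ∪ {clear(c), clear(d), clear(f), marked(f), near(c,c)}  (9 atoms)
goal ⊆ F1  ⇒  h_max = 1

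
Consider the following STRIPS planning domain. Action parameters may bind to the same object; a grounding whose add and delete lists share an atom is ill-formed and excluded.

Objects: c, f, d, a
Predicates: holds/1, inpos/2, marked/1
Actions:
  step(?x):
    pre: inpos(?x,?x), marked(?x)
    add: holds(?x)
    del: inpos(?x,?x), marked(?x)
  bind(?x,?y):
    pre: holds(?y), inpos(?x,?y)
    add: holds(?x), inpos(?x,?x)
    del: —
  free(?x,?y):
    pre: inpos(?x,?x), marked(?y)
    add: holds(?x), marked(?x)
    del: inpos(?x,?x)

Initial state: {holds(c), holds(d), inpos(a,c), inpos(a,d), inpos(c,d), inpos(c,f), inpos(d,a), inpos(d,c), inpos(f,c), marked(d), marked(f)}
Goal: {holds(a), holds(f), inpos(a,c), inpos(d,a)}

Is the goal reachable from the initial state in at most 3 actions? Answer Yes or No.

Yes

1. bind(f,c)  →  {holds(c), holds(d), holds(f), inpos(a,c), inpos(a,d), inpos(c,d), inpos(c,f), inpos(d,a), inpos(d,c), inpos(f,c), inpos(f,f), marked(d), marked(f)}
2. bind(a,c)  →  {holds(a), holds(c), holds(d), holds(f), inpos(a,a), inpos(a,c), inpos(a,d), inpos(c,d), inpos(c,f), inpos(d,a), inpos(d,c), inpos(f,c), inpos(f,f), marked(d), marked(f)}
optimal plan length = 2; 2 ≤ 3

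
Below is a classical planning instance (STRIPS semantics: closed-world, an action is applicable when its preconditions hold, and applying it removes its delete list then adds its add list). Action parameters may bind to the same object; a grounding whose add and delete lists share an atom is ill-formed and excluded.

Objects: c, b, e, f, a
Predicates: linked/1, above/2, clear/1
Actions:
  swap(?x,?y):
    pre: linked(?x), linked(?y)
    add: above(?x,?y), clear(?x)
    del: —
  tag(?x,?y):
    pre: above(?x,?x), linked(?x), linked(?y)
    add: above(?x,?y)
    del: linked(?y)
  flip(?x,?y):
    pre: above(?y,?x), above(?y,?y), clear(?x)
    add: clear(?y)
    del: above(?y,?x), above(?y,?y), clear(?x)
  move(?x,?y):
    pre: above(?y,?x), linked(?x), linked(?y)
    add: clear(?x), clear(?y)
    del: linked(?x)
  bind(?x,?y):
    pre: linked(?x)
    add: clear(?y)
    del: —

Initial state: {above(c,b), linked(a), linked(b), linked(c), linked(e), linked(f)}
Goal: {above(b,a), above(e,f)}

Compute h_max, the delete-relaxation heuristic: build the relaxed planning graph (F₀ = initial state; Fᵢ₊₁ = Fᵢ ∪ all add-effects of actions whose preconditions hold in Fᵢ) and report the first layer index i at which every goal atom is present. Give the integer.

F0 = init (6 atoms)
F1 = F0 ∪ {above(a,a), above(a,b), above(a,c), above(a,e), above(a,f), above(b,a), above(b,b), above(b,c), above(b,e), above(b,f), above(c,a), above(c,c), above(c,e), above(c,f), above(e,a), above(e,b), above(e,c), above(e,e), above(e,f), above(f,a), above(f,b), above(f,c), above(f,e), above(f,f), clear(a), clear(b), clear(c), clear(e), clear(f)}  (35 atoms)
goal ⊆ F1  ⇒  h_max = 1

1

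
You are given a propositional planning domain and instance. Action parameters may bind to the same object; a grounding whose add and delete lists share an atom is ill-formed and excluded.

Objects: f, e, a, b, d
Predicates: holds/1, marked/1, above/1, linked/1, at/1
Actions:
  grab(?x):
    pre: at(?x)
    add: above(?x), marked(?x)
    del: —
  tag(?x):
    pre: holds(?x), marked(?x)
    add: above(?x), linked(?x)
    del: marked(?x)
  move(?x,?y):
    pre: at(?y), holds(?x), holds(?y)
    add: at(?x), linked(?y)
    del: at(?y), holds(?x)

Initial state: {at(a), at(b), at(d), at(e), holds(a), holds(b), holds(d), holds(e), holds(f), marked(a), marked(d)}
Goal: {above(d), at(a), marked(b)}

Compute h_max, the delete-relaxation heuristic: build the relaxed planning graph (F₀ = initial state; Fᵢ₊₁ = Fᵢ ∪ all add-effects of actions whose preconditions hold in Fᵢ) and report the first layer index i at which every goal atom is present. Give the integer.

1

F0 = init (11 atoms)
F1 = F0 ∪ {above(a), above(b), above(d), above(e), at(f), linked(a), linked(b), linked(d), linked(e), marked(b), marked(e)}  (22 atoms)
goal ⊆ F1  ⇒  h_max = 1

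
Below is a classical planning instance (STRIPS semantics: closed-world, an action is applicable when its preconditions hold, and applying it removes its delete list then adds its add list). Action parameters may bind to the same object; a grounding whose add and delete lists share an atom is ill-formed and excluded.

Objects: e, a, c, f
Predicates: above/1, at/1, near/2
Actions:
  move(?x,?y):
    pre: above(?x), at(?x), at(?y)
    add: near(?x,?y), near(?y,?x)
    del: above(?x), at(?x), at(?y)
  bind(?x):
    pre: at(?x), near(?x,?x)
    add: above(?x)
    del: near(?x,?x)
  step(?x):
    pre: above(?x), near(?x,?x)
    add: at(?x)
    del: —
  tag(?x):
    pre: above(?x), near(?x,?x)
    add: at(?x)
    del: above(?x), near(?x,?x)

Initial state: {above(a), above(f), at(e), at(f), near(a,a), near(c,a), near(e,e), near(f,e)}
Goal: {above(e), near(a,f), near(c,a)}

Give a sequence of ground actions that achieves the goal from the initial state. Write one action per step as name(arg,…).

bind(e); step(a); move(a,f)

1. bind(e)  →  {above(a), above(e), above(f), at(e), at(f), near(a,a), near(c,a), near(f,e)}
2. step(a)  →  {above(a), above(e), above(f), at(a), at(e), at(f), near(a,a), near(c,a), near(f,e)}
3. move(a,f)  →  {above(e), above(f), at(e), near(a,a), near(a,f), near(c,a), near(f,a), near(f,e)}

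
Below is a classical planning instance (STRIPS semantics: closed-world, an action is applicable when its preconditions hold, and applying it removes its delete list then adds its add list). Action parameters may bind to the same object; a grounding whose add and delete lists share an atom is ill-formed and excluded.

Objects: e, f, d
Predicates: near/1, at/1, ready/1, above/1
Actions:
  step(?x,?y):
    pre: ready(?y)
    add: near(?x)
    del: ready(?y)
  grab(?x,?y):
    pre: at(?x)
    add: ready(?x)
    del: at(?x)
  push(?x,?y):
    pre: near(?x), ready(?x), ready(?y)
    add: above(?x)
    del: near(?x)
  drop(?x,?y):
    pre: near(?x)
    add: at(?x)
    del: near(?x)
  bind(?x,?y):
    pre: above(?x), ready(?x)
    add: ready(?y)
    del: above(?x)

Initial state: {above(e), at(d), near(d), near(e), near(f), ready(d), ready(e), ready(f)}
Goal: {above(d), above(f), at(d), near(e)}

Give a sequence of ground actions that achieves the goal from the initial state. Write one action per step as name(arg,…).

1. push(f,e)  →  {above(e), above(f), at(d), near(d), near(e), ready(d), ready(e), ready(f)}
2. push(d,e)  →  {above(d), above(e), above(f), at(d), near(e), ready(d), ready(e), ready(f)}

push(f,e); push(d,e)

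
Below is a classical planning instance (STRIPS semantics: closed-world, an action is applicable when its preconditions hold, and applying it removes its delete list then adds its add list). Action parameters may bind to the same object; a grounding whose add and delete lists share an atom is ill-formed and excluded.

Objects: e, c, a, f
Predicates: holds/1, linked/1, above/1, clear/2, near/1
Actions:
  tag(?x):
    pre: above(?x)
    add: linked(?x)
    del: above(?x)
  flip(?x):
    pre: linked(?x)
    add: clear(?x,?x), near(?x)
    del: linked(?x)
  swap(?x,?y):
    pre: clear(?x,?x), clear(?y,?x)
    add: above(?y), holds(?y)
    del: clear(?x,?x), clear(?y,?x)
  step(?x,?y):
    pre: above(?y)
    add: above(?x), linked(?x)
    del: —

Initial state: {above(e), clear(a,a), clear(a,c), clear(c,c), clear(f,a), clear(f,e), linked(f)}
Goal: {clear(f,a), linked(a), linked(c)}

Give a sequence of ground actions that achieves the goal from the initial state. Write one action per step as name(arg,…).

step(c,e); step(a,e)

1. step(c,e)  →  {above(c), above(e), clear(a,a), clear(a,c), clear(c,c), clear(f,a), clear(f,e), linked(c), linked(f)}
2. step(a,e)  →  {above(a), above(c), above(e), clear(a,a), clear(a,c), clear(c,c), clear(f,a), clear(f,e), linked(a), linked(c), linked(f)}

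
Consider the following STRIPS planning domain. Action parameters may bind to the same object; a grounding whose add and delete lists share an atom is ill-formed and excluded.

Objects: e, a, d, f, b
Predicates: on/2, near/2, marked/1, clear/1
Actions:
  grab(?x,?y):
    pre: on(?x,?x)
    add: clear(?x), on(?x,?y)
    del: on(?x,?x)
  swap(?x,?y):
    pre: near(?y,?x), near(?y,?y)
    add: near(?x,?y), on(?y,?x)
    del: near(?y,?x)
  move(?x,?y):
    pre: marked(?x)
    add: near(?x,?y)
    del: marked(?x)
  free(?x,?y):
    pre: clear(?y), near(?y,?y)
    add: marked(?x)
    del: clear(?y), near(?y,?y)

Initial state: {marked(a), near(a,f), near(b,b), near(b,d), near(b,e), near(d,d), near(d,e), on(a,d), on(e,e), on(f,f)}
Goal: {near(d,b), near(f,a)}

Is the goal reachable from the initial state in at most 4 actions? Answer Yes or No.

Yes

1. swap(d,b)  →  {marked(a), near(a,f), near(b,b), near(b,e), near(d,b), near(d,d), near(d,e), on(a,d), on(b,d), on(e,e), on(f,f)}
2. move(a,a)  →  {near(a,a), near(a,f), near(b,b), near(b,e), near(d,b), near(d,d), near(d,e), on(a,d), on(b,d), on(e,e), on(f,f)}
3. swap(f,a)  →  {near(a,a), near(b,b), near(b,e), near(d,b), near(d,d), near(d,e), near(f,a), on(a,d), on(a,f), on(b,d), on(e,e), on(f,f)}
optimal plan length = 3; 3 ≤ 4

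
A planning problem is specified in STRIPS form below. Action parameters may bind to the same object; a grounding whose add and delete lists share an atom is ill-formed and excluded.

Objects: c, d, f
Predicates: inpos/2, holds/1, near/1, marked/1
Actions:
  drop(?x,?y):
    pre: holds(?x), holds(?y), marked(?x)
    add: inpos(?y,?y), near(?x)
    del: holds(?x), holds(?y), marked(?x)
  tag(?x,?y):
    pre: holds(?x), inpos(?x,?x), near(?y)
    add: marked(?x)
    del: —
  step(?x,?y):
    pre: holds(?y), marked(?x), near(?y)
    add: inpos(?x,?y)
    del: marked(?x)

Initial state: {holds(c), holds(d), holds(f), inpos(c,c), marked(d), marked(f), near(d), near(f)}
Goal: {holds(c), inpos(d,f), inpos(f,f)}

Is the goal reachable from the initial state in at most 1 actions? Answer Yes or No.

No

1. step(d,f)  →  {holds(c), holds(d), holds(f), inpos(c,c), inpos(d,f), marked(f), near(d), near(f)}
2. drop(f,f)  →  {holds(c), holds(d), inpos(c,c), inpos(d,f), inpos(f,f), near(d), near(f)}
optimal plan length = 2; 2 > 1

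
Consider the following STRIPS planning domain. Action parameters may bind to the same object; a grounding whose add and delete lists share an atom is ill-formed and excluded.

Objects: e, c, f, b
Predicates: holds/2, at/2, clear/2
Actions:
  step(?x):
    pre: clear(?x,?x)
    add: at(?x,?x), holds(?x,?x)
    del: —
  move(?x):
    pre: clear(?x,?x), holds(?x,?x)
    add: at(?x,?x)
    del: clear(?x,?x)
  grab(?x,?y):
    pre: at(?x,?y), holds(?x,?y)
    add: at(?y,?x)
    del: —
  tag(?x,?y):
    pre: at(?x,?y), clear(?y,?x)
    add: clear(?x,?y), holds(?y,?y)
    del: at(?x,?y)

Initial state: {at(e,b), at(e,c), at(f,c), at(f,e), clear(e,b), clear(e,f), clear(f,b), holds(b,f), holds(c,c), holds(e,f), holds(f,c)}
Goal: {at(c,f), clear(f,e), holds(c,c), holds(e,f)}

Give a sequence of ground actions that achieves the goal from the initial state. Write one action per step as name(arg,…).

grab(f,c); tag(f,e)

1. grab(f,c)  →  {at(c,f), at(e,b), at(e,c), at(f,c), at(f,e), clear(e,b), clear(e,f), clear(f,b), holds(b,f), holds(c,c), holds(e,f), holds(f,c)}
2. tag(f,e)  →  {at(c,f), at(e,b), at(e,c), at(f,c), clear(e,b), clear(e,f), clear(f,b), clear(f,e), holds(b,f), holds(c,c), holds(e,e), holds(e,f), holds(f,c)}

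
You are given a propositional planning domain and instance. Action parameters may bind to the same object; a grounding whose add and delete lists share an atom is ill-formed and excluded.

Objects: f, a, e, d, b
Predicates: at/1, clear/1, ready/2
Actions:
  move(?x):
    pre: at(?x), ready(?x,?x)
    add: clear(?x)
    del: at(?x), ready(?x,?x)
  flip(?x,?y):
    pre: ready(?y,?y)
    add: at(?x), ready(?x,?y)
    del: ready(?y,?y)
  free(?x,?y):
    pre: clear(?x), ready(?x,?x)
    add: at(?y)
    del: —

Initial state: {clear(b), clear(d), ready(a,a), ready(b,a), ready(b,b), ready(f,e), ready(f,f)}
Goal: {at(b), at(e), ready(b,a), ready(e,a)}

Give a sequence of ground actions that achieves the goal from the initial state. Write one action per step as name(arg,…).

flip(e,a); flip(b,f)

1. flip(e,a)  →  {at(e), clear(b), clear(d), ready(b,a), ready(b,b), ready(e,a), ready(f,e), ready(f,f)}
2. flip(b,f)  →  {at(b), at(e), clear(b), clear(d), ready(b,a), ready(b,b), ready(b,f), ready(e,a), ready(f,e)}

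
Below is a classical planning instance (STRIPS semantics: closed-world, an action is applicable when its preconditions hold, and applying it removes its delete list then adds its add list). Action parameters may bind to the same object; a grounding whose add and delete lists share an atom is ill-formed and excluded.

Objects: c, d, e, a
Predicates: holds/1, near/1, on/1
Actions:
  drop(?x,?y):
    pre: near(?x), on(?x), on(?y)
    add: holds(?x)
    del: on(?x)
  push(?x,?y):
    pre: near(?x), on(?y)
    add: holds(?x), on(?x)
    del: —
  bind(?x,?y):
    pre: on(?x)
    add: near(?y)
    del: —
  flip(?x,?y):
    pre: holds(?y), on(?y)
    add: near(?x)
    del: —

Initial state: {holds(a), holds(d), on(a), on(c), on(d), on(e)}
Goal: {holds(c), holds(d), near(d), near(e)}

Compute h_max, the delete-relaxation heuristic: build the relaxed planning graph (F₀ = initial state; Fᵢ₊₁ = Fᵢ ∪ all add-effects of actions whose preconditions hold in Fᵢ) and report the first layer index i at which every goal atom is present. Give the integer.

F0 = init (6 atoms)
F1 = F0 ∪ {near(a), near(c), near(d), near(e)}  (10 atoms)
F2 = F1 ∪ {holds(c), holds(e)}  (12 atoms)
goal ⊆ F2  ⇒  h_max = 2

2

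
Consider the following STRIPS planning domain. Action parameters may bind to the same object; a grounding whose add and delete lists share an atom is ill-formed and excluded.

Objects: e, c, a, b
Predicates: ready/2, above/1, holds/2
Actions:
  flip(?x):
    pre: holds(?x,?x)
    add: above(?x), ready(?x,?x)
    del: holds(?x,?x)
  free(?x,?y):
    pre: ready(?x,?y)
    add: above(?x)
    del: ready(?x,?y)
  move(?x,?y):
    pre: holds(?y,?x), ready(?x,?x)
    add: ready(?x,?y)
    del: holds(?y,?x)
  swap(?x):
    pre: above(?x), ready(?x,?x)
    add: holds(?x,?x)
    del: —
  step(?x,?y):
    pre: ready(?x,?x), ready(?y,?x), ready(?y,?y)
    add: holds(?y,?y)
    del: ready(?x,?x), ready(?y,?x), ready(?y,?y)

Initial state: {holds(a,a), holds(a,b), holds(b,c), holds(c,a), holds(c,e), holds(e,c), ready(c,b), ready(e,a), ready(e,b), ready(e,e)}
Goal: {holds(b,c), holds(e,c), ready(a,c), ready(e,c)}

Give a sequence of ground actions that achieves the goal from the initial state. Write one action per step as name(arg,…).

1. flip(a)  →  {above(a), holds(a,b), holds(b,c), holds(c,a), holds(c,e), holds(e,c), ready(a,a), ready(c,b), ready(e,a), ready(e,b), ready(e,e)}
2. move(e,c)  →  {above(a), holds(a,b), holds(b,c), holds(c,a), holds(e,c), ready(a,a), ready(c,b), ready(e,a), ready(e,b), ready(e,c), ready(e,e)}
3. move(a,c)  →  {above(a), holds(a,b), holds(b,c), holds(e,c), ready(a,a), ready(a,c), ready(c,b), ready(e,a), ready(e,b), ready(e,c), ready(e,e)}

flip(a); move(e,c); move(a,c)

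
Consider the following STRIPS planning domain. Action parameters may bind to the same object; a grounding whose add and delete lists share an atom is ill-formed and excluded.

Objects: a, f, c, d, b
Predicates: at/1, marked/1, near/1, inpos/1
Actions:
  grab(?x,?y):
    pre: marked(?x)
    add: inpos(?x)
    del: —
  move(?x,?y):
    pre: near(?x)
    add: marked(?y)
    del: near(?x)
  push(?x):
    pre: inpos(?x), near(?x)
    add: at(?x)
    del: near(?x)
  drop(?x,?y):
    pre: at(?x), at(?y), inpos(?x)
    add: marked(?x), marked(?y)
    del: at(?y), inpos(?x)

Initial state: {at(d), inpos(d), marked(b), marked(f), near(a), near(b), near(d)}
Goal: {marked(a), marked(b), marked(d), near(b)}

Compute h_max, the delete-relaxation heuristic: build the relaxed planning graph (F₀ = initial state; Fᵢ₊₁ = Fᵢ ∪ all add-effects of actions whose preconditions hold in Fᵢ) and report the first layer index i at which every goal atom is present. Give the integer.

F0 = init (7 atoms)
F1 = F0 ∪ {inpos(b), inpos(f), marked(a), marked(c), marked(d)}  (12 atoms)
goal ⊆ F1  ⇒  h_max = 1

1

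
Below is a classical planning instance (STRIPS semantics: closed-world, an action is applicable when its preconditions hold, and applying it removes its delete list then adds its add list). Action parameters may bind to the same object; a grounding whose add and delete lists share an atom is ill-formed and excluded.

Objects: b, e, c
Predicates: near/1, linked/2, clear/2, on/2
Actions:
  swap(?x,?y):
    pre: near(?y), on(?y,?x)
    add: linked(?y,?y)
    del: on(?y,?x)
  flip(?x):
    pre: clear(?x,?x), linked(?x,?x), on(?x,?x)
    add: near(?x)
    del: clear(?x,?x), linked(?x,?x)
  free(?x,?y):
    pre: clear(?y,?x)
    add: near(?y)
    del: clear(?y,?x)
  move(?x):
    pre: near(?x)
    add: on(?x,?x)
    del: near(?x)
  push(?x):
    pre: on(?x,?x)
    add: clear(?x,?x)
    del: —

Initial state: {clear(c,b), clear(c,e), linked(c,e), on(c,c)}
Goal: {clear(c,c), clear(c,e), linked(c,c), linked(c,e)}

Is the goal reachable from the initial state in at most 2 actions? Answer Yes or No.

No

1. free(b,c)  →  {clear(c,e), linked(c,e), near(c), on(c,c)}
2. push(c)  →  {clear(c,c), clear(c,e), linked(c,e), near(c), on(c,c)}
3. swap(c,c)  →  {clear(c,c), clear(c,e), linked(c,c), linked(c,e), near(c)}
optimal plan length = 3; 3 > 2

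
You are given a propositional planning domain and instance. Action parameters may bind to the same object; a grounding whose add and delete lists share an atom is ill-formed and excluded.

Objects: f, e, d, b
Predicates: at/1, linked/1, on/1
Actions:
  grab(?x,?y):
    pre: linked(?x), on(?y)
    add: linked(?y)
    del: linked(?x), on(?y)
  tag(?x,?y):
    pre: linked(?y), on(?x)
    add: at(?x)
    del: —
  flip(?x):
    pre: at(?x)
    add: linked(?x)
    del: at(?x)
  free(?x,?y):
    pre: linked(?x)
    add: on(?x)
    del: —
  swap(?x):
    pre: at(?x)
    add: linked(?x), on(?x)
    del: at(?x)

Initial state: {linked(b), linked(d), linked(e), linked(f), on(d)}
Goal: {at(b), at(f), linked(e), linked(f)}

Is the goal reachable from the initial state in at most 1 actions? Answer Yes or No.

1. free(f,f)  →  {linked(b), linked(d), linked(e), linked(f), on(d), on(f)}
2. tag(f,f)  →  {at(f), linked(b), linked(d), linked(e), linked(f), on(d), on(f)}
3. free(b,f)  →  {at(f), linked(b), linked(d), linked(e), linked(f), on(b), on(d), on(f)}
4. tag(b,f)  →  {at(b), at(f), linked(b), linked(d), linked(e), linked(f), on(b), on(d), on(f)}
optimal plan length = 4; 4 > 1

No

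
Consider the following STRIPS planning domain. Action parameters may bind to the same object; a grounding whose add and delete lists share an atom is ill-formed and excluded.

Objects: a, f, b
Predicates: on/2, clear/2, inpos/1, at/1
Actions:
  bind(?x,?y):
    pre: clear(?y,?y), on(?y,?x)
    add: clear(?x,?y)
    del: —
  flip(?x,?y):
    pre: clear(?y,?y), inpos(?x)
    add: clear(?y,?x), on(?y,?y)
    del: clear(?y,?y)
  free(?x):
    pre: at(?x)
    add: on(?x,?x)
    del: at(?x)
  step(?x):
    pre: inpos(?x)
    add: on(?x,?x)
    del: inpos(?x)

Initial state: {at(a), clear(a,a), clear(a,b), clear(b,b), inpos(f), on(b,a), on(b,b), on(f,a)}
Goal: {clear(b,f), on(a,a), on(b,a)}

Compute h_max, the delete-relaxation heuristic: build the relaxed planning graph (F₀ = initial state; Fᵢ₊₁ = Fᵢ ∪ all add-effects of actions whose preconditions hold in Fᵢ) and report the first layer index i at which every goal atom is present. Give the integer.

F0 = init (8 atoms)
F1 = F0 ∪ {clear(a,f), clear(b,f), on(a,a), on(f,f)}  (12 atoms)
goal ⊆ F1  ⇒  h_max = 1

1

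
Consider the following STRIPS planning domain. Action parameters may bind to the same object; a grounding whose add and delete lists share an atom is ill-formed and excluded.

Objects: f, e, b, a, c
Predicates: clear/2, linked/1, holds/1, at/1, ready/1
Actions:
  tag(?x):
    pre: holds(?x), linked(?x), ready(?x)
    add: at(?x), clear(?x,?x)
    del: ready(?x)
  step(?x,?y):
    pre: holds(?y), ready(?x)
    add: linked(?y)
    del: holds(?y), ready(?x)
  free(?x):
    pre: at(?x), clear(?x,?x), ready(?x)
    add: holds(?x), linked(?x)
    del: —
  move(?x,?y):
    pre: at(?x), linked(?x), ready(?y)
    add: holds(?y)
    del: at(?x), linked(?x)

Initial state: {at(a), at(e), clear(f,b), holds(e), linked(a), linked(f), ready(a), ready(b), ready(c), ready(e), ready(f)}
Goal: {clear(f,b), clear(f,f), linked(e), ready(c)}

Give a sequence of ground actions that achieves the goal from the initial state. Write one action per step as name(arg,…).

1. step(e,e)  →  {at(a), at(e), clear(f,b), linked(a), linked(e), linked(f), ready(a), ready(b), ready(c), ready(f)}
2. move(a,f)  →  {at(e), clear(f,b), holds(f), linked(e), linked(f), ready(a), ready(b), ready(c), ready(f)}
3. tag(f)  →  {at(e), at(f), clear(f,b), clear(f,f), holds(f), linked(e), linked(f), ready(a), ready(b), ready(c)}

step(e,e); move(a,f); tag(f)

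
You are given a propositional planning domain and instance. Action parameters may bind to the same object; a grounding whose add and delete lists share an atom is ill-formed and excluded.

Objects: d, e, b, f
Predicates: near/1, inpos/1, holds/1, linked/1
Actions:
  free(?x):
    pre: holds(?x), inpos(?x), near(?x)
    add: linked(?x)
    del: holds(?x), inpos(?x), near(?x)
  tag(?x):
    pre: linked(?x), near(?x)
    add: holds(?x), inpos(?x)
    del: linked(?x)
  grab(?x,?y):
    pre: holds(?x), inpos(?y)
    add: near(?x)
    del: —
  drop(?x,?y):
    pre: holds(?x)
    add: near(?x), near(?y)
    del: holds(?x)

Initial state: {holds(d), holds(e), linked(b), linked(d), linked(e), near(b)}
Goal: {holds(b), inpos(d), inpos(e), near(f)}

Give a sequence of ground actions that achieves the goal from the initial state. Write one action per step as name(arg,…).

tag(b); grab(d,b); tag(d); drop(e,f); tag(e)

1. tag(b)  →  {holds(b), holds(d), holds(e), inpos(b), linked(d), linked(e), near(b)}
2. grab(d,b)  →  {holds(b), holds(d), holds(e), inpos(b), linked(d), linked(e), near(b), near(d)}
3. tag(d)  →  {holds(b), holds(d), holds(e), inpos(b), inpos(d), linked(e), near(b), near(d)}
4. drop(e,f)  →  {holds(b), holds(d), inpos(b), inpos(d), linked(e), near(b), near(d), near(e), near(f)}
5. tag(e)  →  {holds(b), holds(d), holds(e), inpos(b), inpos(d), inpos(e), near(b), near(d), near(e), near(f)}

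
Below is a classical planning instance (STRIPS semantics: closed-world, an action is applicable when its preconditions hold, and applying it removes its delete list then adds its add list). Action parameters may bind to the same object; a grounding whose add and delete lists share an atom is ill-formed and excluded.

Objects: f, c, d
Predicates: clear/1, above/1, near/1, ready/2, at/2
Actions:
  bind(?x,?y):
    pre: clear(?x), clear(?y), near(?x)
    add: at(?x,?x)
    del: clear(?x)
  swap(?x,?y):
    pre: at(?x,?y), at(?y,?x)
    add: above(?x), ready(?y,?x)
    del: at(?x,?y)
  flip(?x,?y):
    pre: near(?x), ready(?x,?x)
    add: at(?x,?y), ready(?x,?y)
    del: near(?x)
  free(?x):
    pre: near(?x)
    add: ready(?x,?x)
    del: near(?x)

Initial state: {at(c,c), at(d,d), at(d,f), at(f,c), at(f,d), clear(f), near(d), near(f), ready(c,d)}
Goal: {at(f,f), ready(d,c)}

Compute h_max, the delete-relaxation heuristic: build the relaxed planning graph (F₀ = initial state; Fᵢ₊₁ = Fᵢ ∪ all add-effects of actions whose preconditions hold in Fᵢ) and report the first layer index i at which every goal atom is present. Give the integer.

F0 = init (9 atoms)
F1 = F0 ∪ {above(c), above(d), above(f), at(f,f), ready(c,c), ready(d,d), ready(d,f), ready(f,d), ready(f,f)}  (18 atoms)
F2 = F1 ∪ {at(d,c), ready(d,c), ready(f,c)}  (21 atoms)
goal ⊆ F2  ⇒  h_max = 2

2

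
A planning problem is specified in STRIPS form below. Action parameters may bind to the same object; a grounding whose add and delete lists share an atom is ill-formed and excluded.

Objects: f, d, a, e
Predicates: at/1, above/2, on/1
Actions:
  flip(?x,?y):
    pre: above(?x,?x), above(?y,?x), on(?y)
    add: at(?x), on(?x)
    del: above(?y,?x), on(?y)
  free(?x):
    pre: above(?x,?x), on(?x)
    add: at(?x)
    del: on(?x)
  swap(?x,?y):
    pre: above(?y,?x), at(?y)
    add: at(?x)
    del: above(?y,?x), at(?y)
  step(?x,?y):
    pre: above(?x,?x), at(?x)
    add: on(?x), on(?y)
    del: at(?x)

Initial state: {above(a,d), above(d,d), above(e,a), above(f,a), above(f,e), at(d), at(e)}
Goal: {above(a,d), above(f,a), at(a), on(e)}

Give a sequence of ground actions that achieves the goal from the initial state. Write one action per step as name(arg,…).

1. swap(a,e)  →  {above(a,d), above(d,d), above(f,a), above(f,e), at(a), at(d)}
2. step(d,e)  →  {above(a,d), above(d,d), above(f,a), above(f,e), at(a), on(d), on(e)}

swap(a,e); step(d,e)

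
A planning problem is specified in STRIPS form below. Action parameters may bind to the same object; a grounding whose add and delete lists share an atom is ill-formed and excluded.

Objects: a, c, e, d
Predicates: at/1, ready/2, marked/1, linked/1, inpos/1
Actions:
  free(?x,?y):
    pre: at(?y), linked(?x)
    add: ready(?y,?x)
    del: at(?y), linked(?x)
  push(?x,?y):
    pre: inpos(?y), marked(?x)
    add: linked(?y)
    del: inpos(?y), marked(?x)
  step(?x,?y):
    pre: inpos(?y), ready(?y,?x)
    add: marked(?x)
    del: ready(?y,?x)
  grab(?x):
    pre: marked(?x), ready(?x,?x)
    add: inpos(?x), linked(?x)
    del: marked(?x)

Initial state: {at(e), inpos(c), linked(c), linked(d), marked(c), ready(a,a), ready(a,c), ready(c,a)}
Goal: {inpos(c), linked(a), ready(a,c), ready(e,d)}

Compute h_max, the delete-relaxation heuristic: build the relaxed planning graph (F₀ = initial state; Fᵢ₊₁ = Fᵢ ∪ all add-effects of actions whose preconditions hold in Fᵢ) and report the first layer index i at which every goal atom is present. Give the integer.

2

F0 = init (8 atoms)
F1 = F0 ∪ {marked(a), ready(e,c), ready(e,d)}  (11 atoms)
F2 = F1 ∪ {inpos(a), linked(a)}  (13 atoms)
goal ⊆ F2  ⇒  h_max = 2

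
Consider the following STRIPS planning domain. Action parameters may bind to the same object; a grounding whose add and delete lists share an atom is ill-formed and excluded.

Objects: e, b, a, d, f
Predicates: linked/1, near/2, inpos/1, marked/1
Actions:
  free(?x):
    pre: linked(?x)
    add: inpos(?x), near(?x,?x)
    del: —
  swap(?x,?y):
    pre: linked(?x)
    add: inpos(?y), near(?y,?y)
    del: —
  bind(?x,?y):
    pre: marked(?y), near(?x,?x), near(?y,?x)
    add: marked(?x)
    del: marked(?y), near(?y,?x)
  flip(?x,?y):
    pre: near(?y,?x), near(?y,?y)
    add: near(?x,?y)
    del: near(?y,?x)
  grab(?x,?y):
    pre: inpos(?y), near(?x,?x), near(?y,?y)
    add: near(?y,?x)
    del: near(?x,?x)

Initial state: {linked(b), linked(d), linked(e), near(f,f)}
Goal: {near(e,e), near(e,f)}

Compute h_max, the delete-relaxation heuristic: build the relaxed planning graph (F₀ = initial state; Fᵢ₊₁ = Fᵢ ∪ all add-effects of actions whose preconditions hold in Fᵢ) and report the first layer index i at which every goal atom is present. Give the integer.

2

F0 = init (4 atoms)
F1 = F0 ∪ {inpos(a), inpos(b), inpos(d), inpos(e), inpos(f), near(a,a), near(b,b), near(d,d), near(e,e)}  (13 atoms)
F2 = F1 ∪ {near(a,b), near(a,d), near(a,e), near(a,f), near(b,a), near(b,d), near(b,e), near(b,f), near(d,a), near(d,b), near(d,e), near(d,f), near(e,a), near(e,b), near(e,d), near(e,f), near(f,a), near(f,b), near(f,d), near(f,e)}  (33 atoms)
goal ⊆ F2  ⇒  h_max = 2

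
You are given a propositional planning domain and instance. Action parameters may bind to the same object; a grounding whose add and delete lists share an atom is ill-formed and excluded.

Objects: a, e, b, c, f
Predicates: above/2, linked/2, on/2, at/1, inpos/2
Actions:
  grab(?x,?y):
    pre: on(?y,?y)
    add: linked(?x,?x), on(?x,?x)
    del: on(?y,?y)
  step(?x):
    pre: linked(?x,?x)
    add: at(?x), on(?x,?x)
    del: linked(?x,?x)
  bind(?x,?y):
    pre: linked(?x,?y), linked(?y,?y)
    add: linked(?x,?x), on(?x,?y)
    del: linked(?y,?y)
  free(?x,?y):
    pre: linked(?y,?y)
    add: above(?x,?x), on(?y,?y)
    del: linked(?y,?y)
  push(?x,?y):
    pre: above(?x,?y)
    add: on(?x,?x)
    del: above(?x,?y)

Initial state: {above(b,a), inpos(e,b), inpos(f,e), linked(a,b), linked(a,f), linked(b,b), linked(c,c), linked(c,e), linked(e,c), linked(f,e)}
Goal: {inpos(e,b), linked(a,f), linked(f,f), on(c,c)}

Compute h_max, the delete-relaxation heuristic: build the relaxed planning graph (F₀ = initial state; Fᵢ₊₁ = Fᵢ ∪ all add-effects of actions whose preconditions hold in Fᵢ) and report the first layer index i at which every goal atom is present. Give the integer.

2

F0 = init (10 atoms)
F1 = F0 ∪ {above(a,a), above(b,b), above(c,c), above(e,e), above(f,f), at(b), at(c), linked(a,a), linked(e,e), on(a,b), on(b,b), on(c,c), on(e,c)}  (23 atoms)
F2 = F1 ∪ {at(a), at(e), linked(f,f), on(a,a), on(c,e), on(e,e), on(f,e), on(f,f)}  (31 atoms)
goal ⊆ F2  ⇒  h_max = 2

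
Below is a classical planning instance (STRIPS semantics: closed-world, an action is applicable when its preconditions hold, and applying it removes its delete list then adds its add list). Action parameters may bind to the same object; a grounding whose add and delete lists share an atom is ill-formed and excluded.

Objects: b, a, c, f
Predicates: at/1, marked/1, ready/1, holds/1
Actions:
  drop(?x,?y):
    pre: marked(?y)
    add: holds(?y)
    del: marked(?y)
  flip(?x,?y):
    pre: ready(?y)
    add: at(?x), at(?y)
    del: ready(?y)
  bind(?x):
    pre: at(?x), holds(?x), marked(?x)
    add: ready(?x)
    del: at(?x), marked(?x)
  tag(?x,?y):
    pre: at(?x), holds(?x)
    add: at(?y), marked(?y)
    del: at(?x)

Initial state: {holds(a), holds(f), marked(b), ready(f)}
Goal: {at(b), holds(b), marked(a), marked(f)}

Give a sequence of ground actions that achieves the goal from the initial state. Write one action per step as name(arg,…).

1. drop(b,b)  →  {holds(a), holds(b), holds(f), ready(f)}
2. flip(b,f)  →  {at(b), at(f), holds(a), holds(b), holds(f)}
3. tag(f,a)  →  {at(a), at(b), holds(a), holds(b), holds(f), marked(a)}
4. tag(a,f)  →  {at(b), at(f), holds(a), holds(b), holds(f), marked(a), marked(f)}

drop(b,b); flip(b,f); tag(f,a); tag(a,f)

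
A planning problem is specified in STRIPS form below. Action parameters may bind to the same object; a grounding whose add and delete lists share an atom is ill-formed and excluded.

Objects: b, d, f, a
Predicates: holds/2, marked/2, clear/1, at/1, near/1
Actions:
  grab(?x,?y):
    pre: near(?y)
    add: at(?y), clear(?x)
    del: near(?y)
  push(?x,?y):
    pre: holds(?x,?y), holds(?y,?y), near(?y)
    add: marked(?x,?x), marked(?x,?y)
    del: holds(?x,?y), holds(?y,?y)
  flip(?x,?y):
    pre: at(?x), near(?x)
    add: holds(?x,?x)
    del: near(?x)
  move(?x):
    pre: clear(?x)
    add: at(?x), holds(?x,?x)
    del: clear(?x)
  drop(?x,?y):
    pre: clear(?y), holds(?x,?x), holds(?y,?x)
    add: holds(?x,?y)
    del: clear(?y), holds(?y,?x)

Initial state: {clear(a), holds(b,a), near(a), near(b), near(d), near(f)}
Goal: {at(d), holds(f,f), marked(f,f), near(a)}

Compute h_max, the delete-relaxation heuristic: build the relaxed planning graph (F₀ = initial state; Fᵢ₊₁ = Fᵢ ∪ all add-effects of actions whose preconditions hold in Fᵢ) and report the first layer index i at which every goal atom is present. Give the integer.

3

F0 = init (6 atoms)
F1 = F0 ∪ {at(a), at(b), at(d), at(f), clear(b), clear(d), clear(f), holds(a,a)}  (14 atoms)
F2 = F1 ∪ {holds(a,b), holds(b,b), holds(d,d), holds(f,f), marked(a,a), marked(b,a), marked(b,b)}  (21 atoms)
F3 = F2 ∪ {marked(a,b), marked(d,d), marked(f,f)}  (24 atoms)
goal ⊆ F3  ⇒  h_max = 3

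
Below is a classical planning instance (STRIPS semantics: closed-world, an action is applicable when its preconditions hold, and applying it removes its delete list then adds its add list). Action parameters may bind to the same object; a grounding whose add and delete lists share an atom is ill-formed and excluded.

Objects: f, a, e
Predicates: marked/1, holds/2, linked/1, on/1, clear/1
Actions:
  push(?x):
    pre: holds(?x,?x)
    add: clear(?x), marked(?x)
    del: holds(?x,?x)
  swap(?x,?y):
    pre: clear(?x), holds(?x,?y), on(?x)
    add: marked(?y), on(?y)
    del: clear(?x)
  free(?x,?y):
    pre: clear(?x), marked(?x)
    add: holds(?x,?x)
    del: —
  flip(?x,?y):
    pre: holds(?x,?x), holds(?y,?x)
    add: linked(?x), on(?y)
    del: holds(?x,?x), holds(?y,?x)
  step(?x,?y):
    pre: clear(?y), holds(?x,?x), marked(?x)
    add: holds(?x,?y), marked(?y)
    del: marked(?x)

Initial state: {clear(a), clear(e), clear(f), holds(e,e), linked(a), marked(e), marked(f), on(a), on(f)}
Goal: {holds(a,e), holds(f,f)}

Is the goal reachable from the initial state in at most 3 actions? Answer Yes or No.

1. free(f,f)  →  {clear(a), clear(e), clear(f), holds(e,e), holds(f,f), linked(a), marked(e), marked(f), on(a), on(f)}
2. step(f,a)  →  {clear(a), clear(e), clear(f), holds(e,e), holds(f,a), holds(f,f), linked(a), marked(a), marked(e), on(a), on(f)}
3. free(a,f)  →  {clear(a), clear(e), clear(f), holds(a,a), holds(e,e), holds(f,a), holds(f,f), linked(a), marked(a), marked(e), on(a), on(f)}
4. step(a,e)  →  {clear(a), clear(e), clear(f), holds(a,a), holds(a,e), holds(e,e), holds(f,a), holds(f,f), linked(a), marked(e), on(a), on(f)}
optimal plan length = 4; 4 > 3

No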